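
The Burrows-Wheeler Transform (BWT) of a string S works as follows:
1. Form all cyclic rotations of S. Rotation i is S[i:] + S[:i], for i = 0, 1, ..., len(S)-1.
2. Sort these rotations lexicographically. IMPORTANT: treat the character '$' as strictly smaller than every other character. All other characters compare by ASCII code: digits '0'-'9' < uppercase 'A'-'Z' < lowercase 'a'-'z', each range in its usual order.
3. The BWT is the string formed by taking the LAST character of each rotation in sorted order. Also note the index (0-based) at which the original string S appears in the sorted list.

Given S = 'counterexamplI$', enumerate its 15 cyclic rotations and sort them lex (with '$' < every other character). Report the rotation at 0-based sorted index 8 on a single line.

Answer: nterexamplI$cou

Derivation:
All 15 rotations (rotation i = S[i:]+S[:i]):
  rot[0] = counterexamplI$
  rot[1] = ounterexamplI$c
  rot[2] = unterexamplI$co
  rot[3] = nterexamplI$cou
  rot[4] = terexamplI$coun
  rot[5] = erexamplI$count
  rot[6] = rexamplI$counte
  rot[7] = examplI$counter
  rot[8] = xamplI$countere
  rot[9] = amplI$counterex
  rot[10] = mplI$counterexa
  rot[11] = plI$counterexam
  rot[12] = lI$counterexamp
  rot[13] = I$counterexampl
  rot[14] = $counterexamplI
Sorted (with $ < everything):
  sorted[0] = $counterexamplI
  sorted[1] = I$counterexampl
  sorted[2] = amplI$counterex
  sorted[3] = counterexamplI$
  sorted[4] = erexamplI$count
  sorted[5] = examplI$counter
  sorted[6] = lI$counterexamp
  sorted[7] = mplI$counterexa
  sorted[8] = nterexamplI$cou
  sorted[9] = ounterexamplI$c
  sorted[10] = plI$counterexam
  sorted[11] = rexamplI$counte
  sorted[12] = terexamplI$coun
  sorted[13] = unterexamplI$co
  sorted[14] = xamplI$countere
sorted[8] = nterexamplI$cou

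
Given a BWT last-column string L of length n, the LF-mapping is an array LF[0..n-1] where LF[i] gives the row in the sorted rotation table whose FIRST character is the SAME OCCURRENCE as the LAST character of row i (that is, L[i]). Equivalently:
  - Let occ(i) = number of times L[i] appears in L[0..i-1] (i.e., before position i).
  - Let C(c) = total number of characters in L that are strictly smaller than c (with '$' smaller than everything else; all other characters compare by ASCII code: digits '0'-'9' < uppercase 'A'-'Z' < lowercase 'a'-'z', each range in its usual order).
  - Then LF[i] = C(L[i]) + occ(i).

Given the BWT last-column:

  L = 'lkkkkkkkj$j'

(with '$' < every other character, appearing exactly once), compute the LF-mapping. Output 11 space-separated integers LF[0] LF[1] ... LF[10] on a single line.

Answer: 10 3 4 5 6 7 8 9 1 0 2

Derivation:
Char counts: '$':1, 'j':2, 'k':7, 'l':1
C (first-col start): C('$')=0, C('j')=1, C('k')=3, C('l')=10
L[0]='l': occ=0, LF[0]=C('l')+0=10+0=10
L[1]='k': occ=0, LF[1]=C('k')+0=3+0=3
L[2]='k': occ=1, LF[2]=C('k')+1=3+1=4
L[3]='k': occ=2, LF[3]=C('k')+2=3+2=5
L[4]='k': occ=3, LF[4]=C('k')+3=3+3=6
L[5]='k': occ=4, LF[5]=C('k')+4=3+4=7
L[6]='k': occ=5, LF[6]=C('k')+5=3+5=8
L[7]='k': occ=6, LF[7]=C('k')+6=3+6=9
L[8]='j': occ=0, LF[8]=C('j')+0=1+0=1
L[9]='$': occ=0, LF[9]=C('$')+0=0+0=0
L[10]='j': occ=1, LF[10]=C('j')+1=1+1=2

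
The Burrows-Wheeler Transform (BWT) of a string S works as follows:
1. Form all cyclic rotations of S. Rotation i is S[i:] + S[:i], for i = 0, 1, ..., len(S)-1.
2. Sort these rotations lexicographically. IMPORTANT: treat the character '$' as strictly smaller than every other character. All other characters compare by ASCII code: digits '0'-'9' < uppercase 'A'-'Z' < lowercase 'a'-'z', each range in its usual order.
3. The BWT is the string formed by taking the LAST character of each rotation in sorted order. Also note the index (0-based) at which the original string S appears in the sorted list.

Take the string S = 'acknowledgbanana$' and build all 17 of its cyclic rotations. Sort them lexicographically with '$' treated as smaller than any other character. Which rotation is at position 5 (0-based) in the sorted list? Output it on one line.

All 17 rotations (rotation i = S[i:]+S[:i]):
  rot[0] = acknowledgbanana$
  rot[1] = cknowledgbanana$a
  rot[2] = knowledgbanana$ac
  rot[3] = nowledgbanana$ack
  rot[4] = owledgbanana$ackn
  rot[5] = wledgbanana$ackno
  rot[6] = ledgbanana$acknow
  rot[7] = edgbanana$acknowl
  rot[8] = dgbanana$acknowle
  rot[9] = gbanana$acknowled
  rot[10] = banana$acknowledg
  rot[11] = anana$acknowledgb
  rot[12] = nana$acknowledgba
  rot[13] = ana$acknowledgban
  rot[14] = na$acknowledgbana
  rot[15] = a$acknowledgbanan
  rot[16] = $acknowledgbanana
Sorted (with $ < everything):
  sorted[0] = $acknowledgbanana
  sorted[1] = a$acknowledgbanan
  sorted[2] = acknowledgbanana$
  sorted[3] = ana$acknowledgban
  sorted[4] = anana$acknowledgb
  sorted[5] = banana$acknowledg
  sorted[6] = cknowledgbanana$a
  sorted[7] = dgbanana$acknowle
  sorted[8] = edgbanana$acknowl
  sorted[9] = gbanana$acknowled
  sorted[10] = knowledgbanana$ac
  sorted[11] = ledgbanana$acknow
  sorted[12] = na$acknowledgbana
  sorted[13] = nana$acknowledgba
  sorted[14] = nowledgbanana$ack
  sorted[15] = owledgbanana$ackn
  sorted[16] = wledgbanana$ackno
sorted[5] = banana$acknowledg

Answer: banana$acknowledg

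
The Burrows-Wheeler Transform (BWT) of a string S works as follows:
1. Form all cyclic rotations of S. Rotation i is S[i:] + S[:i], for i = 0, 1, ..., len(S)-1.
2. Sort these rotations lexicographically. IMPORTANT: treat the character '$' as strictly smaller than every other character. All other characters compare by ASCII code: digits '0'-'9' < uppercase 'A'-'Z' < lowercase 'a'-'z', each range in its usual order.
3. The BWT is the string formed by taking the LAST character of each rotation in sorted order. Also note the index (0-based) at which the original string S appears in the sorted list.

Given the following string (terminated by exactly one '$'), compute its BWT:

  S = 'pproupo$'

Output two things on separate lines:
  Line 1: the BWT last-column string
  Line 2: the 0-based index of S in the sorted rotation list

All 8 rotations (rotation i = S[i:]+S[:i]):
  rot[0] = pproupo$
  rot[1] = proupo$p
  rot[2] = roupo$pp
  rot[3] = oupo$ppr
  rot[4] = upo$ppro
  rot[5] = po$pprou
  rot[6] = o$pproup
  rot[7] = $pproupo
Sorted (with $ < everything):
  sorted[0] = $pproupo  (last char: 'o')
  sorted[1] = o$pproup  (last char: 'p')
  sorted[2] = oupo$ppr  (last char: 'r')
  sorted[3] = po$pprou  (last char: 'u')
  sorted[4] = pproupo$  (last char: '$')
  sorted[5] = proupo$p  (last char: 'p')
  sorted[6] = roupo$pp  (last char: 'p')
  sorted[7] = upo$ppro  (last char: 'o')
Last column: opru$ppo
Original string S is at sorted index 4

Answer: opru$ppo
4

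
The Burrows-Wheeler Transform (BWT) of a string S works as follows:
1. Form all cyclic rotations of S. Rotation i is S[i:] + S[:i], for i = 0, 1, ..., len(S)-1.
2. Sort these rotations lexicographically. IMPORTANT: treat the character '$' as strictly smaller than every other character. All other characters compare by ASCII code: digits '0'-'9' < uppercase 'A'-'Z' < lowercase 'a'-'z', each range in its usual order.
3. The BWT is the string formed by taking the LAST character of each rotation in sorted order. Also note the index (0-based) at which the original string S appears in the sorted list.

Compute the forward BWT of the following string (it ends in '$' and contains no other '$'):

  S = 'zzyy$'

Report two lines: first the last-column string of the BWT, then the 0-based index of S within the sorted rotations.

Answer: yyzz$
4

Derivation:
All 5 rotations (rotation i = S[i:]+S[:i]):
  rot[0] = zzyy$
  rot[1] = zyy$z
  rot[2] = yy$zz
  rot[3] = y$zzy
  rot[4] = $zzyy
Sorted (with $ < everything):
  sorted[0] = $zzyy  (last char: 'y')
  sorted[1] = y$zzy  (last char: 'y')
  sorted[2] = yy$zz  (last char: 'z')
  sorted[3] = zyy$z  (last char: 'z')
  sorted[4] = zzyy$  (last char: '$')
Last column: yyzz$
Original string S is at sorted index 4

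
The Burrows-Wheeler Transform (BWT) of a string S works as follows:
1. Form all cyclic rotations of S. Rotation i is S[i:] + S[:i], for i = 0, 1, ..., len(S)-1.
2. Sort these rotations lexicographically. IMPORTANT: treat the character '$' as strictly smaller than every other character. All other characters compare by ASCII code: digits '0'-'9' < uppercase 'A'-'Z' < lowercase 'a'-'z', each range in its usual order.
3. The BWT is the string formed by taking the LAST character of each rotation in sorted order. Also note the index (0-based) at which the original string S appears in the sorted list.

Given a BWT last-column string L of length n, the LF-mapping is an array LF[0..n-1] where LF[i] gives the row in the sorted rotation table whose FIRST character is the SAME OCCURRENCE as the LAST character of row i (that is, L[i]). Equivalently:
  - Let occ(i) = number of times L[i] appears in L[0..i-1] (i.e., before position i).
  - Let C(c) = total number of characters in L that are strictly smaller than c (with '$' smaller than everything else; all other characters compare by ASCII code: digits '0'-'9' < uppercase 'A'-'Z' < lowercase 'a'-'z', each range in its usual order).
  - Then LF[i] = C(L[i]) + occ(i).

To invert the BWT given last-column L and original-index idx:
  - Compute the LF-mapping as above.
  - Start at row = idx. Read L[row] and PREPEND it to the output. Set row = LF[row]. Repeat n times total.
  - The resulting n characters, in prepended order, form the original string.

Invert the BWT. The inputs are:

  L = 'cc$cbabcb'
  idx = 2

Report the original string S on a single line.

LF mapping: 5 6 0 7 2 1 3 8 4
Walk LF starting at row 2, prepending L[row]:
  step 1: row=2, L[2]='$', prepend. Next row=LF[2]=0
  step 2: row=0, L[0]='c', prepend. Next row=LF[0]=5
  step 3: row=5, L[5]='a', prepend. Next row=LF[5]=1
  step 4: row=1, L[1]='c', prepend. Next row=LF[1]=6
  step 5: row=6, L[6]='b', prepend. Next row=LF[6]=3
  step 6: row=3, L[3]='c', prepend. Next row=LF[3]=7
  step 7: row=7, L[7]='c', prepend. Next row=LF[7]=8
  step 8: row=8, L[8]='b', prepend. Next row=LF[8]=4
  step 9: row=4, L[4]='b', prepend. Next row=LF[4]=2
Reversed output: bbccbcac$

Answer: bbccbcac$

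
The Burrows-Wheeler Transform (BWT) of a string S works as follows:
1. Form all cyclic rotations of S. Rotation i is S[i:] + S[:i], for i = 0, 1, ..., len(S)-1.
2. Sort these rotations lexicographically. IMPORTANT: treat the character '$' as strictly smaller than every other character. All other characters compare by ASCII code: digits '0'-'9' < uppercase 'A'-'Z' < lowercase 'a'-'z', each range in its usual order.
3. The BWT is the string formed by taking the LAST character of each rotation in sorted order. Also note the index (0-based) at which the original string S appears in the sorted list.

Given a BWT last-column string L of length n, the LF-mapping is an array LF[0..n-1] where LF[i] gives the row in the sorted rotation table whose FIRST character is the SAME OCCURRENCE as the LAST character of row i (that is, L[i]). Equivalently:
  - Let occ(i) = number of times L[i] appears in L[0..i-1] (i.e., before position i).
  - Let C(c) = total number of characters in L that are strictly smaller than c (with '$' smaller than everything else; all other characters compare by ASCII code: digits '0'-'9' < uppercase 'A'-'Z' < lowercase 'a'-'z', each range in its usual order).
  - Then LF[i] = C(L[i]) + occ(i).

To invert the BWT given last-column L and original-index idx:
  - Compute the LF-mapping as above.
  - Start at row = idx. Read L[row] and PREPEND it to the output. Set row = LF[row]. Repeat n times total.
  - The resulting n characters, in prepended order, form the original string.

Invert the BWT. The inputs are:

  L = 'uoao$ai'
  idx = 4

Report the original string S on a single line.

Answer: oaaoiu$

Derivation:
LF mapping: 6 4 1 5 0 2 3
Walk LF starting at row 4, prepending L[row]:
  step 1: row=4, L[4]='$', prepend. Next row=LF[4]=0
  step 2: row=0, L[0]='u', prepend. Next row=LF[0]=6
  step 3: row=6, L[6]='i', prepend. Next row=LF[6]=3
  step 4: row=3, L[3]='o', prepend. Next row=LF[3]=5
  step 5: row=5, L[5]='a', prepend. Next row=LF[5]=2
  step 6: row=2, L[2]='a', prepend. Next row=LF[2]=1
  step 7: row=1, L[1]='o', prepend. Next row=LF[1]=4
Reversed output: oaaoiu$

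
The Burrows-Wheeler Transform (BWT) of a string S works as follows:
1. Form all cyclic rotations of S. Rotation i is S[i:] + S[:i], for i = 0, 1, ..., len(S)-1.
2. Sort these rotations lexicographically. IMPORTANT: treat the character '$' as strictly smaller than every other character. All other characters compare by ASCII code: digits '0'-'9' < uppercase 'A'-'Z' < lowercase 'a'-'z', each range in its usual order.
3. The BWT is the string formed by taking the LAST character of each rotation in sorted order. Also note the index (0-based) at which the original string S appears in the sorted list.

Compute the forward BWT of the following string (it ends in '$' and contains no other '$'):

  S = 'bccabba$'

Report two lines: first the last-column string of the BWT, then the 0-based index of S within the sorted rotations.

Answer: abcba$cb
5

Derivation:
All 8 rotations (rotation i = S[i:]+S[:i]):
  rot[0] = bccabba$
  rot[1] = ccabba$b
  rot[2] = cabba$bc
  rot[3] = abba$bcc
  rot[4] = bba$bcca
  rot[5] = ba$bccab
  rot[6] = a$bccabb
  rot[7] = $bccabba
Sorted (with $ < everything):
  sorted[0] = $bccabba  (last char: 'a')
  sorted[1] = a$bccabb  (last char: 'b')
  sorted[2] = abba$bcc  (last char: 'c')
  sorted[3] = ba$bccab  (last char: 'b')
  sorted[4] = bba$bcca  (last char: 'a')
  sorted[5] = bccabba$  (last char: '$')
  sorted[6] = cabba$bc  (last char: 'c')
  sorted[7] = ccabba$b  (last char: 'b')
Last column: abcba$cb
Original string S is at sorted index 5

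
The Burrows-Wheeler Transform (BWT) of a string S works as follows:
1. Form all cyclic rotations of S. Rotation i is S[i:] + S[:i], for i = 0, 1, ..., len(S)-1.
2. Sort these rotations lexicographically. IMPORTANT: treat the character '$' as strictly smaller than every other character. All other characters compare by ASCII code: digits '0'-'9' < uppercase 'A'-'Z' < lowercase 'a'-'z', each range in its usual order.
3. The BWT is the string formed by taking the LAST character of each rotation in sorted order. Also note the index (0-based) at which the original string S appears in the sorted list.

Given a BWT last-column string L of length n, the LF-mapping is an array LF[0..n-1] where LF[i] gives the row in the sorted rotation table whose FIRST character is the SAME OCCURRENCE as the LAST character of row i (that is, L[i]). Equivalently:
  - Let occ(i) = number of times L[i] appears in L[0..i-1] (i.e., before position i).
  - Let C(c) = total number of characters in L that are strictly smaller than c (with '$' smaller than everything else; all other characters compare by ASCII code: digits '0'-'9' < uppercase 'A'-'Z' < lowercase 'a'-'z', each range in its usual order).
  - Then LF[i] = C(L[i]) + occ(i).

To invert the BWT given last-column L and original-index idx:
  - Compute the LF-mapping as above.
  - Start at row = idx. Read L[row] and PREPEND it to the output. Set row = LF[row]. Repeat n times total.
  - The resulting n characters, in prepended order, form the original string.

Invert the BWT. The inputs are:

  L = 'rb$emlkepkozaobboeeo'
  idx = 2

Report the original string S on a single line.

Answer: bamboozlebookkeeper$

Derivation:
LF mapping: 18 2 0 5 12 11 9 6 17 10 13 19 1 14 3 4 15 7 8 16
Walk LF starting at row 2, prepending L[row]:
  step 1: row=2, L[2]='$', prepend. Next row=LF[2]=0
  step 2: row=0, L[0]='r', prepend. Next row=LF[0]=18
  step 3: row=18, L[18]='e', prepend. Next row=LF[18]=8
  step 4: row=8, L[8]='p', prepend. Next row=LF[8]=17
  step 5: row=17, L[17]='e', prepend. Next row=LF[17]=7
  step 6: row=7, L[7]='e', prepend. Next row=LF[7]=6
  step 7: row=6, L[6]='k', prepend. Next row=LF[6]=9
  step 8: row=9, L[9]='k', prepend. Next row=LF[9]=10
  step 9: row=10, L[10]='o', prepend. Next row=LF[10]=13
  step 10: row=13, L[13]='o', prepend. Next row=LF[13]=14
  step 11: row=14, L[14]='b', prepend. Next row=LF[14]=3
  step 12: row=3, L[3]='e', prepend. Next row=LF[3]=5
  step 13: row=5, L[5]='l', prepend. Next row=LF[5]=11
  step 14: row=11, L[11]='z', prepend. Next row=LF[11]=19
  step 15: row=19, L[19]='o', prepend. Next row=LF[19]=16
  step 16: row=16, L[16]='o', prepend. Next row=LF[16]=15
  step 17: row=15, L[15]='b', prepend. Next row=LF[15]=4
  step 18: row=4, L[4]='m', prepend. Next row=LF[4]=12
  step 19: row=12, L[12]='a', prepend. Next row=LF[12]=1
  step 20: row=1, L[1]='b', prepend. Next row=LF[1]=2
Reversed output: bamboozlebookkeeper$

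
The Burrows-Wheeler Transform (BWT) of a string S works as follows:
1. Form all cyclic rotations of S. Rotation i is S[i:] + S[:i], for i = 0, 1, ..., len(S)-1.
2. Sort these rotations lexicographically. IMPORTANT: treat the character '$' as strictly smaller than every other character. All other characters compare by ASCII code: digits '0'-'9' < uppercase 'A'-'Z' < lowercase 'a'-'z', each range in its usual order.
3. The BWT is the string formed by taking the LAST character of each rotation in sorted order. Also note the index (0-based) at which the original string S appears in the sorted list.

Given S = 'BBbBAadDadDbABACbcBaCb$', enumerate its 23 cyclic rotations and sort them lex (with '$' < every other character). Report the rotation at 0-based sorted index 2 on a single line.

All 23 rotations (rotation i = S[i:]+S[:i]):
  rot[0] = BBbBAadDadDbABACbcBaCb$
  rot[1] = BbBAadDadDbABACbcBaCb$B
  rot[2] = bBAadDadDbABACbcBaCb$BB
  rot[3] = BAadDadDbABACbcBaCb$BBb
  rot[4] = AadDadDbABACbcBaCb$BBbB
  rot[5] = adDadDbABACbcBaCb$BBbBA
  rot[6] = dDadDbABACbcBaCb$BBbBAa
  rot[7] = DadDbABACbcBaCb$BBbBAad
  rot[8] = adDbABACbcBaCb$BBbBAadD
  rot[9] = dDbABACbcBaCb$BBbBAadDa
  rot[10] = DbABACbcBaCb$BBbBAadDad
  rot[11] = bABACbcBaCb$BBbBAadDadD
  rot[12] = ABACbcBaCb$BBbBAadDadDb
  rot[13] = BACbcBaCb$BBbBAadDadDbA
  rot[14] = ACbcBaCb$BBbBAadDadDbAB
  rot[15] = CbcBaCb$BBbBAadDadDbABA
  rot[16] = bcBaCb$BBbBAadDadDbABAC
  rot[17] = cBaCb$BBbBAadDadDbABACb
  rot[18] = BaCb$BBbBAadDadDbABACbc
  rot[19] = aCb$BBbBAadDadDbABACbcB
  rot[20] = Cb$BBbBAadDadDbABACbcBa
  rot[21] = b$BBbBAadDadDbABACbcBaC
  rot[22] = $BBbBAadDadDbABACbcBaCb
Sorted (with $ < everything):
  sorted[0] = $BBbBAadDadDbABACbcBaCb
  sorted[1] = ABACbcBaCb$BBbBAadDadDb
  sorted[2] = ACbcBaCb$BBbBAadDadDbAB
  sorted[3] = AadDadDbABACbcBaCb$BBbB
  sorted[4] = BACbcBaCb$BBbBAadDadDbA
  sorted[5] = BAadDadDbABACbcBaCb$BBb
  sorted[6] = BBbBAadDadDbABACbcBaCb$
  sorted[7] = BaCb$BBbBAadDadDbABACbc
  sorted[8] = BbBAadDadDbABACbcBaCb$B
  sorted[9] = Cb$BBbBAadDadDbABACbcBa
  sorted[10] = CbcBaCb$BBbBAadDadDbABA
  sorted[11] = DadDbABACbcBaCb$BBbBAad
  sorted[12] = DbABACbcBaCb$BBbBAadDad
  sorted[13] = aCb$BBbBAadDadDbABACbcB
  sorted[14] = adDadDbABACbcBaCb$BBbBA
  sorted[15] = adDbABACbcBaCb$BBbBAadD
  sorted[16] = b$BBbBAadDadDbABACbcBaC
  sorted[17] = bABACbcBaCb$BBbBAadDadD
  sorted[18] = bBAadDadDbABACbcBaCb$BB
  sorted[19] = bcBaCb$BBbBAadDadDbABAC
  sorted[20] = cBaCb$BBbBAadDadDbABACb
  sorted[21] = dDadDbABACbcBaCb$BBbBAa
  sorted[22] = dDbABACbcBaCb$BBbBAadDa
sorted[2] = ACbcBaCb$BBbBAadDadDbAB

Answer: ACbcBaCb$BBbBAadDadDbAB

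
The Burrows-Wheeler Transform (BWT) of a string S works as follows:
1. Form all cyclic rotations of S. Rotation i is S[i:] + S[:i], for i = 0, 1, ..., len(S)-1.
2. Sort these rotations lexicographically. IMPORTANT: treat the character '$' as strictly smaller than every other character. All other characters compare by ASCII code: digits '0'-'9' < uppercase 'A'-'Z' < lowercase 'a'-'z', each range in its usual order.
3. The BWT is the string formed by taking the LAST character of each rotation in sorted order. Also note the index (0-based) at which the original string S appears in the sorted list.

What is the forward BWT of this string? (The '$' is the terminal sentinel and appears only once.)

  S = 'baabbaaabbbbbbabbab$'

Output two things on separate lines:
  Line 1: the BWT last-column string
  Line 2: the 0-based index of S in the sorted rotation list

Answer: bbbababaab$bbaabbbba
10

Derivation:
All 20 rotations (rotation i = S[i:]+S[:i]):
  rot[0] = baabbaaabbbbbbabbab$
  rot[1] = aabbaaabbbbbbabbab$b
  rot[2] = abbaaabbbbbbabbab$ba
  rot[3] = bbaaabbbbbbabbab$baa
  rot[4] = baaabbbbbbabbab$baab
  rot[5] = aaabbbbbbabbab$baabb
  rot[6] = aabbbbbbabbab$baabba
  rot[7] = abbbbbbabbab$baabbaa
  rot[8] = bbbbbbabbab$baabbaaa
  rot[9] = bbbbbabbab$baabbaaab
  rot[10] = bbbbabbab$baabbaaabb
  rot[11] = bbbabbab$baabbaaabbb
  rot[12] = bbabbab$baabbaaabbbb
  rot[13] = babbab$baabbaaabbbbb
  rot[14] = abbab$baabbaaabbbbbb
  rot[15] = bbab$baabbaaabbbbbba
  rot[16] = bab$baabbaaabbbbbbab
  rot[17] = ab$baabbaaabbbbbbabb
  rot[18] = b$baabbaaabbbbbbabba
  rot[19] = $baabbaaabbbbbbabbab
Sorted (with $ < everything):
  sorted[0] = $baabbaaabbbbbbabbab  (last char: 'b')
  sorted[1] = aaabbbbbbabbab$baabb  (last char: 'b')
  sorted[2] = aabbaaabbbbbbabbab$b  (last char: 'b')
  sorted[3] = aabbbbbbabbab$baabba  (last char: 'a')
  sorted[4] = ab$baabbaaabbbbbbabb  (last char: 'b')
  sorted[5] = abbaaabbbbbbabbab$ba  (last char: 'a')
  sorted[6] = abbab$baabbaaabbbbbb  (last char: 'b')
  sorted[7] = abbbbbbabbab$baabbaa  (last char: 'a')
  sorted[8] = b$baabbaaabbbbbbabba  (last char: 'a')
  sorted[9] = baaabbbbbbabbab$baab  (last char: 'b')
  sorted[10] = baabbaaabbbbbbabbab$  (last char: '$')
  sorted[11] = bab$baabbaaabbbbbbab  (last char: 'b')
  sorted[12] = babbab$baabbaaabbbbb  (last char: 'b')
  sorted[13] = bbaaabbbbbbabbab$baa  (last char: 'a')
  sorted[14] = bbab$baabbaaabbbbbba  (last char: 'a')
  sorted[15] = bbabbab$baabbaaabbbb  (last char: 'b')
  sorted[16] = bbbabbab$baabbaaabbb  (last char: 'b')
  sorted[17] = bbbbabbab$baabbaaabb  (last char: 'b')
  sorted[18] = bbbbbabbab$baabbaaab  (last char: 'b')
  sorted[19] = bbbbbbabbab$baabbaaa  (last char: 'a')
Last column: bbbababaab$bbaabbbba
Original string S is at sorted index 10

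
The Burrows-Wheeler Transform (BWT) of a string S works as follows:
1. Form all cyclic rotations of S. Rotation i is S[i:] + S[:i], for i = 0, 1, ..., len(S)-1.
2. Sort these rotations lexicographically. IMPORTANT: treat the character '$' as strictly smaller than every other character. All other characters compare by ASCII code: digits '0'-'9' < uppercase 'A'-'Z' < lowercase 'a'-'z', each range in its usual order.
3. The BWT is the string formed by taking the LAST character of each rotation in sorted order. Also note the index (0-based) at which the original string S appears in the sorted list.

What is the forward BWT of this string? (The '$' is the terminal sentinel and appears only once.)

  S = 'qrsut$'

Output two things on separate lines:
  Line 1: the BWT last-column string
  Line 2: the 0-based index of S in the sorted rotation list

All 6 rotations (rotation i = S[i:]+S[:i]):
  rot[0] = qrsut$
  rot[1] = rsut$q
  rot[2] = sut$qr
  rot[3] = ut$qrs
  rot[4] = t$qrsu
  rot[5] = $qrsut
Sorted (with $ < everything):
  sorted[0] = $qrsut  (last char: 't')
  sorted[1] = qrsut$  (last char: '$')
  sorted[2] = rsut$q  (last char: 'q')
  sorted[3] = sut$qr  (last char: 'r')
  sorted[4] = t$qrsu  (last char: 'u')
  sorted[5] = ut$qrs  (last char: 's')
Last column: t$qrus
Original string S is at sorted index 1

Answer: t$qrus
1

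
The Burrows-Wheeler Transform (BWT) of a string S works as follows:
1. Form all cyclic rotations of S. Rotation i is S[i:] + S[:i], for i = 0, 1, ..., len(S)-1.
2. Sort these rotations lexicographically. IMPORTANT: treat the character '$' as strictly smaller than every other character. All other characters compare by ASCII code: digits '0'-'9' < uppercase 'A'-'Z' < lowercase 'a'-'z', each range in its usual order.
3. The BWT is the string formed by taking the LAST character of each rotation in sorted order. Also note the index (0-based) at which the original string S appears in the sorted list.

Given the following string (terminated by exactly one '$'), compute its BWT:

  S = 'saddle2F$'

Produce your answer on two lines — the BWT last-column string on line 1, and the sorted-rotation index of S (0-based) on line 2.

All 9 rotations (rotation i = S[i:]+S[:i]):
  rot[0] = saddle2F$
  rot[1] = addle2F$s
  rot[2] = ddle2F$sa
  rot[3] = dle2F$sad
  rot[4] = le2F$sadd
  rot[5] = e2F$saddl
  rot[6] = 2F$saddle
  rot[7] = F$saddle2
  rot[8] = $saddle2F
Sorted (with $ < everything):
  sorted[0] = $saddle2F  (last char: 'F')
  sorted[1] = 2F$saddle  (last char: 'e')
  sorted[2] = F$saddle2  (last char: '2')
  sorted[3] = addle2F$s  (last char: 's')
  sorted[4] = ddle2F$sa  (last char: 'a')
  sorted[5] = dle2F$sad  (last char: 'd')
  sorted[6] = e2F$saddl  (last char: 'l')
  sorted[7] = le2F$sadd  (last char: 'd')
  sorted[8] = saddle2F$  (last char: '$')
Last column: Fe2sadld$
Original string S is at sorted index 8

Answer: Fe2sadld$
8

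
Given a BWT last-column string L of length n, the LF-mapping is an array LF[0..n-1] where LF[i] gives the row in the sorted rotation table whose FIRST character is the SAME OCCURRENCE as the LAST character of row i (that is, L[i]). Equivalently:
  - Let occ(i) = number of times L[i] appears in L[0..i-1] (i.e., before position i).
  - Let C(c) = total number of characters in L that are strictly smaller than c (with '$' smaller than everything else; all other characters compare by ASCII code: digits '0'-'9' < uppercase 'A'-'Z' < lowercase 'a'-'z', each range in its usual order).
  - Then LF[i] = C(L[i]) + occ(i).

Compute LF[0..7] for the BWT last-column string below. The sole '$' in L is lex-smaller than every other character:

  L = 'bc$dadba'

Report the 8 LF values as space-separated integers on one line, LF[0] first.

Char counts: '$':1, 'a':2, 'b':2, 'c':1, 'd':2
C (first-col start): C('$')=0, C('a')=1, C('b')=3, C('c')=5, C('d')=6
L[0]='b': occ=0, LF[0]=C('b')+0=3+0=3
L[1]='c': occ=0, LF[1]=C('c')+0=5+0=5
L[2]='$': occ=0, LF[2]=C('$')+0=0+0=0
L[3]='d': occ=0, LF[3]=C('d')+0=6+0=6
L[4]='a': occ=0, LF[4]=C('a')+0=1+0=1
L[5]='d': occ=1, LF[5]=C('d')+1=6+1=7
L[6]='b': occ=1, LF[6]=C('b')+1=3+1=4
L[7]='a': occ=1, LF[7]=C('a')+1=1+1=2

Answer: 3 5 0 6 1 7 4 2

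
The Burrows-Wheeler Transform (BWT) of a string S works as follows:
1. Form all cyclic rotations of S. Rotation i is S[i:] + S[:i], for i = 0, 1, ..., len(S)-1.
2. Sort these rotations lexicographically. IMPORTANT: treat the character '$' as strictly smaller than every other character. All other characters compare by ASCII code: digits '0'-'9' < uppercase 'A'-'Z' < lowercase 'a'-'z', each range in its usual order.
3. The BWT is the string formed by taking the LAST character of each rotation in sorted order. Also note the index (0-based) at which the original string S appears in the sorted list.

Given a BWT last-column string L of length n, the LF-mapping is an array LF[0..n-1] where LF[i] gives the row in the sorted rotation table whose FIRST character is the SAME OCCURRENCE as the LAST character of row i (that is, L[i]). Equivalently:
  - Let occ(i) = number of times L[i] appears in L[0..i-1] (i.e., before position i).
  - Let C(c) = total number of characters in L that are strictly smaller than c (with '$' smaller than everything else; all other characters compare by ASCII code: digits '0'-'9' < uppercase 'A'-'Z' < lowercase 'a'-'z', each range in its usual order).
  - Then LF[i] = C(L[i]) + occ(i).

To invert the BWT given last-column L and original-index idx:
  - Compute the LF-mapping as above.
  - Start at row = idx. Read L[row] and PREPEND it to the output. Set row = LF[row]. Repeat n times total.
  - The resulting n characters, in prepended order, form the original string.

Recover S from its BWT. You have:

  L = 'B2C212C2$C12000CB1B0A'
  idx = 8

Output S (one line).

LF mapping: 14 8 17 9 5 10 18 11 0 19 6 12 1 2 3 20 15 7 16 4 13
Walk LF starting at row 8, prepending L[row]:
  step 1: row=8, L[8]='$', prepend. Next row=LF[8]=0
  step 2: row=0, L[0]='B', prepend. Next row=LF[0]=14
  step 3: row=14, L[14]='0', prepend. Next row=LF[14]=3
  step 4: row=3, L[3]='2', prepend. Next row=LF[3]=9
  step 5: row=9, L[9]='C', prepend. Next row=LF[9]=19
  step 6: row=19, L[19]='0', prepend. Next row=LF[19]=4
  step 7: row=4, L[4]='1', prepend. Next row=LF[4]=5
  step 8: row=5, L[5]='2', prepend. Next row=LF[5]=10
  step 9: row=10, L[10]='1', prepend. Next row=LF[10]=6
  step 10: row=6, L[6]='C', prepend. Next row=LF[6]=18
  step 11: row=18, L[18]='B', prepend. Next row=LF[18]=16
  step 12: row=16, L[16]='B', prepend. Next row=LF[16]=15
  step 13: row=15, L[15]='C', prepend. Next row=LF[15]=20
  step 14: row=20, L[20]='A', prepend. Next row=LF[20]=13
  step 15: row=13, L[13]='0', prepend. Next row=LF[13]=2
  step 16: row=2, L[2]='C', prepend. Next row=LF[2]=17
  step 17: row=17, L[17]='1', prepend. Next row=LF[17]=7
  step 18: row=7, L[7]='2', prepend. Next row=LF[7]=11
  step 19: row=11, L[11]='2', prepend. Next row=LF[11]=12
  step 20: row=12, L[12]='0', prepend. Next row=LF[12]=1
  step 21: row=1, L[1]='2', prepend. Next row=LF[1]=8
Reversed output: 20221C0ACBBC1210C20B$

Answer: 20221C0ACBBC1210C20B$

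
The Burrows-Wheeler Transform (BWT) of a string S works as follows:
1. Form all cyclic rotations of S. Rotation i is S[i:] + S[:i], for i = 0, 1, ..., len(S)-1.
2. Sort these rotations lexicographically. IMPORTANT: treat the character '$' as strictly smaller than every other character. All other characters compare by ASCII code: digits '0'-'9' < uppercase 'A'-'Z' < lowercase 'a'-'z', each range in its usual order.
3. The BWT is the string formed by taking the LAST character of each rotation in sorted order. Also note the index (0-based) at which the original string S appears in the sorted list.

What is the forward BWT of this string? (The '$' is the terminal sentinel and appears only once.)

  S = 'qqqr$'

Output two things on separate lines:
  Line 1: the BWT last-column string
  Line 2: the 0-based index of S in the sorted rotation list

Answer: r$qqq
1

Derivation:
All 5 rotations (rotation i = S[i:]+S[:i]):
  rot[0] = qqqr$
  rot[1] = qqr$q
  rot[2] = qr$qq
  rot[3] = r$qqq
  rot[4] = $qqqr
Sorted (with $ < everything):
  sorted[0] = $qqqr  (last char: 'r')
  sorted[1] = qqqr$  (last char: '$')
  sorted[2] = qqr$q  (last char: 'q')
  sorted[3] = qr$qq  (last char: 'q')
  sorted[4] = r$qqq  (last char: 'q')
Last column: r$qqq
Original string S is at sorted index 1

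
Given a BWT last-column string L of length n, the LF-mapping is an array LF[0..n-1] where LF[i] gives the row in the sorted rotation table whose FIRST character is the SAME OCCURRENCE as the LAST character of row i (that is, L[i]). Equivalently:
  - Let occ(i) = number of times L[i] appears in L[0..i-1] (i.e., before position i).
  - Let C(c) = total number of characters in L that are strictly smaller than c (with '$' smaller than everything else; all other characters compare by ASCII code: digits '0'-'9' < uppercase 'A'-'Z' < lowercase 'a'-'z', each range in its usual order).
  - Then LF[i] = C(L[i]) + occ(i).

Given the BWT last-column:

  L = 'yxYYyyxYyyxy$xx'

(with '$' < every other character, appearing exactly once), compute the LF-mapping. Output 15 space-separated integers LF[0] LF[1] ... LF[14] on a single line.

Answer: 9 4 1 2 10 11 5 3 12 13 6 14 0 7 8

Derivation:
Char counts: '$':1, 'Y':3, 'x':5, 'y':6
C (first-col start): C('$')=0, C('Y')=1, C('x')=4, C('y')=9
L[0]='y': occ=0, LF[0]=C('y')+0=9+0=9
L[1]='x': occ=0, LF[1]=C('x')+0=4+0=4
L[2]='Y': occ=0, LF[2]=C('Y')+0=1+0=1
L[3]='Y': occ=1, LF[3]=C('Y')+1=1+1=2
L[4]='y': occ=1, LF[4]=C('y')+1=9+1=10
L[5]='y': occ=2, LF[5]=C('y')+2=9+2=11
L[6]='x': occ=1, LF[6]=C('x')+1=4+1=5
L[7]='Y': occ=2, LF[7]=C('Y')+2=1+2=3
L[8]='y': occ=3, LF[8]=C('y')+3=9+3=12
L[9]='y': occ=4, LF[9]=C('y')+4=9+4=13
L[10]='x': occ=2, LF[10]=C('x')+2=4+2=6
L[11]='y': occ=5, LF[11]=C('y')+5=9+5=14
L[12]='$': occ=0, LF[12]=C('$')+0=0+0=0
L[13]='x': occ=3, LF[13]=C('x')+3=4+3=7
L[14]='x': occ=4, LF[14]=C('x')+4=4+4=8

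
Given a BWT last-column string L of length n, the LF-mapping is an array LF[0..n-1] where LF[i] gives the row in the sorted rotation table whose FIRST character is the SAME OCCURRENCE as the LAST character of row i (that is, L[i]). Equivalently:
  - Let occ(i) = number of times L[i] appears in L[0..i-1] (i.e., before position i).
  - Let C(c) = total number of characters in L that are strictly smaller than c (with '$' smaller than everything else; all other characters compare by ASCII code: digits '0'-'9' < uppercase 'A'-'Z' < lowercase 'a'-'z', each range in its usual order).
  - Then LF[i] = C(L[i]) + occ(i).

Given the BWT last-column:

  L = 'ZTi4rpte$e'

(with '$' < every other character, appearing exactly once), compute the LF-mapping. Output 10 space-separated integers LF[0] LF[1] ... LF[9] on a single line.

Char counts: '$':1, '4':1, 'T':1, 'Z':1, 'e':2, 'i':1, 'p':1, 'r':1, 't':1
C (first-col start): C('$')=0, C('4')=1, C('T')=2, C('Z')=3, C('e')=4, C('i')=6, C('p')=7, C('r')=8, C('t')=9
L[0]='Z': occ=0, LF[0]=C('Z')+0=3+0=3
L[1]='T': occ=0, LF[1]=C('T')+0=2+0=2
L[2]='i': occ=0, LF[2]=C('i')+0=6+0=6
L[3]='4': occ=0, LF[3]=C('4')+0=1+0=1
L[4]='r': occ=0, LF[4]=C('r')+0=8+0=8
L[5]='p': occ=0, LF[5]=C('p')+0=7+0=7
L[6]='t': occ=0, LF[6]=C('t')+0=9+0=9
L[7]='e': occ=0, LF[7]=C('e')+0=4+0=4
L[8]='$': occ=0, LF[8]=C('$')+0=0+0=0
L[9]='e': occ=1, LF[9]=C('e')+1=4+1=5

Answer: 3 2 6 1 8 7 9 4 0 5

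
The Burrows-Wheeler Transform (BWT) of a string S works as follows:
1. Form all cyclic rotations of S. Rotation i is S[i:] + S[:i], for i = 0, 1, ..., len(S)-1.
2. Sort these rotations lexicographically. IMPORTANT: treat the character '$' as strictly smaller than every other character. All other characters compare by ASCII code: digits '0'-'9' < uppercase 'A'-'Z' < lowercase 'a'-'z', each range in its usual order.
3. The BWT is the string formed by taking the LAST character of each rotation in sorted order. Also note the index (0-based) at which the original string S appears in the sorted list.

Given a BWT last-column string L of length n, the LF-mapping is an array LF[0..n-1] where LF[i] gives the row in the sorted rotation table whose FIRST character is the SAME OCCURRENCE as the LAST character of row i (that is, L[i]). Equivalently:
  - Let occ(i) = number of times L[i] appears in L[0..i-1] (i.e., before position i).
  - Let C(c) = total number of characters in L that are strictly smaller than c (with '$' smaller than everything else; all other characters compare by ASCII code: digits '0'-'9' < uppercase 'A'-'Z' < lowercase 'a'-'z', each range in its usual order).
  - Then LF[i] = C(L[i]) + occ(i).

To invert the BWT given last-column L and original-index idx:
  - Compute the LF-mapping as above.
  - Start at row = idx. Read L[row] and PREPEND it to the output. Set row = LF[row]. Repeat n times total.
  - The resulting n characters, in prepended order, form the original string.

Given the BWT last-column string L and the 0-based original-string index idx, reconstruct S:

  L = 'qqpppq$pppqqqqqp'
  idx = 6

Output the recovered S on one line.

LF mapping: 8 9 1 2 3 10 0 4 5 6 11 12 13 14 15 7
Walk LF starting at row 6, prepending L[row]:
  step 1: row=6, L[6]='$', prepend. Next row=LF[6]=0
  step 2: row=0, L[0]='q', prepend. Next row=LF[0]=8
  step 3: row=8, L[8]='p', prepend. Next row=LF[8]=5
  step 4: row=5, L[5]='q', prepend. Next row=LF[5]=10
  step 5: row=10, L[10]='q', prepend. Next row=LF[10]=11
  step 6: row=11, L[11]='q', prepend. Next row=LF[11]=12
  step 7: row=12, L[12]='q', prepend. Next row=LF[12]=13
  step 8: row=13, L[13]='q', prepend. Next row=LF[13]=14
  step 9: row=14, L[14]='q', prepend. Next row=LF[14]=15
  step 10: row=15, L[15]='p', prepend. Next row=LF[15]=7
  step 11: row=7, L[7]='p', prepend. Next row=LF[7]=4
  step 12: row=4, L[4]='p', prepend. Next row=LF[4]=3
  step 13: row=3, L[3]='p', prepend. Next row=LF[3]=2
  step 14: row=2, L[2]='p', prepend. Next row=LF[2]=1
  step 15: row=1, L[1]='q', prepend. Next row=LF[1]=9
  step 16: row=9, L[9]='p', prepend. Next row=LF[9]=6
Reversed output: pqpppppqqqqqqpq$

Answer: pqpppppqqqqqqpq$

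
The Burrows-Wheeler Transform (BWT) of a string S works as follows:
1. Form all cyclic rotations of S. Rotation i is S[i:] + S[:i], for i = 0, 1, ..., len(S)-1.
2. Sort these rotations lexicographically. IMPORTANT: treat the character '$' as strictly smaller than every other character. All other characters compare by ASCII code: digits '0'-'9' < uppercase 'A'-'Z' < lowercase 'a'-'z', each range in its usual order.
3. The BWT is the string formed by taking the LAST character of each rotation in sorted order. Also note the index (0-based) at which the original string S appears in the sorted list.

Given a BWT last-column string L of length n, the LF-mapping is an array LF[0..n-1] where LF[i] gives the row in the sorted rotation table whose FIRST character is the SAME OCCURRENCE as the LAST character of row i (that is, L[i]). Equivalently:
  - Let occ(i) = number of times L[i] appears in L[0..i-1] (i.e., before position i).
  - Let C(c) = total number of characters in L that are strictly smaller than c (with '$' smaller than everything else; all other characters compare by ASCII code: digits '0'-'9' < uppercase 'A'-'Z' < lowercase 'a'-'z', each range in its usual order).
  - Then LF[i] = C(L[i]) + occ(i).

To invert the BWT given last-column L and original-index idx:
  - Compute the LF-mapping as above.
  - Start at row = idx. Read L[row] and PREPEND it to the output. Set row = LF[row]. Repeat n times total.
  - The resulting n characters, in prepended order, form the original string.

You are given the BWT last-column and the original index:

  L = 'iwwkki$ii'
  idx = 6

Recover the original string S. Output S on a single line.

LF mapping: 1 7 8 5 6 2 0 3 4
Walk LF starting at row 6, prepending L[row]:
  step 1: row=6, L[6]='$', prepend. Next row=LF[6]=0
  step 2: row=0, L[0]='i', prepend. Next row=LF[0]=1
  step 3: row=1, L[1]='w', prepend. Next row=LF[1]=7
  step 4: row=7, L[7]='i', prepend. Next row=LF[7]=3
  step 5: row=3, L[3]='k', prepend. Next row=LF[3]=5
  step 6: row=5, L[5]='i', prepend. Next row=LF[5]=2
  step 7: row=2, L[2]='w', prepend. Next row=LF[2]=8
  step 8: row=8, L[8]='i', prepend. Next row=LF[8]=4
  step 9: row=4, L[4]='k', prepend. Next row=LF[4]=6
Reversed output: kiwikiwi$

Answer: kiwikiwi$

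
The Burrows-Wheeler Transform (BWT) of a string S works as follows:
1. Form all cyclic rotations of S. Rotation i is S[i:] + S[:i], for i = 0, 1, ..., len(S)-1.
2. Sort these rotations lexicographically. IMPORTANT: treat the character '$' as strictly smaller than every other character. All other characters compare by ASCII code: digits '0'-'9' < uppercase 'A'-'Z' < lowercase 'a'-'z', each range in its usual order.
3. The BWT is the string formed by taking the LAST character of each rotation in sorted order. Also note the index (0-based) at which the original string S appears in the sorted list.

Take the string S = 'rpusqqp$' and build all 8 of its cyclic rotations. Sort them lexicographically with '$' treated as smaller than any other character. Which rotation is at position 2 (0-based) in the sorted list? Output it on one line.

Answer: pusqqp$r

Derivation:
All 8 rotations (rotation i = S[i:]+S[:i]):
  rot[0] = rpusqqp$
  rot[1] = pusqqp$r
  rot[2] = usqqp$rp
  rot[3] = sqqp$rpu
  rot[4] = qqp$rpus
  rot[5] = qp$rpusq
  rot[6] = p$rpusqq
  rot[7] = $rpusqqp
Sorted (with $ < everything):
  sorted[0] = $rpusqqp
  sorted[1] = p$rpusqq
  sorted[2] = pusqqp$r
  sorted[3] = qp$rpusq
  sorted[4] = qqp$rpus
  sorted[5] = rpusqqp$
  sorted[6] = sqqp$rpu
  sorted[7] = usqqp$rp
sorted[2] = pusqqp$r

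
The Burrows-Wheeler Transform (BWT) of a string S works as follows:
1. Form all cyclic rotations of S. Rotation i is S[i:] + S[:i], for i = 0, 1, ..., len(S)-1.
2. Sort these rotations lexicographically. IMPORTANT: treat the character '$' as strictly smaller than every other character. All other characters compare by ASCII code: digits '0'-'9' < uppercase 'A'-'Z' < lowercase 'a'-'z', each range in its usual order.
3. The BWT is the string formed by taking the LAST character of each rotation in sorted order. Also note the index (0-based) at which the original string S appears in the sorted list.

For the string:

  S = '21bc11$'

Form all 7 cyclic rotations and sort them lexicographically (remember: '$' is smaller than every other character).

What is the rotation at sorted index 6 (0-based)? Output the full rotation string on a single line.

All 7 rotations (rotation i = S[i:]+S[:i]):
  rot[0] = 21bc11$
  rot[1] = 1bc11$2
  rot[2] = bc11$21
  rot[3] = c11$21b
  rot[4] = 11$21bc
  rot[5] = 1$21bc1
  rot[6] = $21bc11
Sorted (with $ < everything):
  sorted[0] = $21bc11
  sorted[1] = 1$21bc1
  sorted[2] = 11$21bc
  sorted[3] = 1bc11$2
  sorted[4] = 21bc11$
  sorted[5] = bc11$21
  sorted[6] = c11$21b
sorted[6] = c11$21b

Answer: c11$21b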